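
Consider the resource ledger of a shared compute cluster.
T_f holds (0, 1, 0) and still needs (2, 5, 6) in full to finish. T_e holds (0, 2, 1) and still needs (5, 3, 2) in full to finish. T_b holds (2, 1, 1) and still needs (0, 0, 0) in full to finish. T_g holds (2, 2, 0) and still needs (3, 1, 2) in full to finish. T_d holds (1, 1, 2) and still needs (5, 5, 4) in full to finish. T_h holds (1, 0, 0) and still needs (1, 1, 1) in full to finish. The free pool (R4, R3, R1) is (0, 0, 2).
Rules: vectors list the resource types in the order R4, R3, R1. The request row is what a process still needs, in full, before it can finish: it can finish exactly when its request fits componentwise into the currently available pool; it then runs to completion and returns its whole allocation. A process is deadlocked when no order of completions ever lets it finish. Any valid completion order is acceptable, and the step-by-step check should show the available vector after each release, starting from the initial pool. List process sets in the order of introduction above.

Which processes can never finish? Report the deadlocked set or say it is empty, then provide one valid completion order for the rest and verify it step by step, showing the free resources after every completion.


No process is deadlocked.
Key observation: the pool covers T_b at once, and every later process fits after earlier releases.
One completion order for the rest: T_b, T_h, T_g, T_e, T_d, T_f. Walking it through:
  pool = (0, 0, 2)
  run T_b (needs (0, 0, 0), free (0, 0, 2)); after release of (2, 1, 1) the pool is (2, 1, 3)
  run T_h (needs (1, 1, 1), free (2, 1, 3)); after release of (1, 0, 0) the pool is (3, 1, 3)
  run T_g (needs (3, 1, 2), free (3, 1, 3)); after release of (2, 2, 0) the pool is (5, 3, 3)
  run T_e (needs (5, 3, 2), free (5, 3, 3)); after release of (0, 2, 1) the pool is (5, 5, 4)
  run T_d (needs (5, 5, 4), free (5, 5, 4)); after release of (1, 1, 2) the pool is (6, 6, 6)
  run T_f (needs (2, 5, 6), free (6, 6, 6)); after release of (0, 1, 0) the pool is (6, 7, 6)


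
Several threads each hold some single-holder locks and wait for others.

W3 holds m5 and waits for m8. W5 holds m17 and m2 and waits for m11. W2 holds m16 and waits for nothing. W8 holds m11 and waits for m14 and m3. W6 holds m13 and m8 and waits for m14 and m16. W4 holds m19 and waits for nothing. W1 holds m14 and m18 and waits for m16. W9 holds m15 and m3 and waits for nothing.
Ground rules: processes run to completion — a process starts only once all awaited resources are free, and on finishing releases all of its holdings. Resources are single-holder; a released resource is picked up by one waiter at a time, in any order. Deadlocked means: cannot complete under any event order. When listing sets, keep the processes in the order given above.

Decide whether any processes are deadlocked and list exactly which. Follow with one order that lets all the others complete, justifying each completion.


No process is deadlocked.
Key observation: every chain of waits terminates; starting from the processes that wait on nothing, all the rest unlock in turn.
The rest can finish in the order W2, W9, W1, W8, W6, W5, W3, W4.
Verifying each step:
  run W2 (it waits on nothing); releases m16
  run W9 (it waits on nothing); releases m15 and m3
  run W1 (all its waits — m16 — are resolved); releases m14 and m18
  run W8 (all its waits — m14 and m3 — are resolved); releases m11
  run W6 (all its waits — m14 and m16 — are resolved); releases m13 and m8
  run W5 (all its waits — m11 — are resolved); releases m17 and m2
  run W3 (all its waits — m8 — are resolved); releases m5
  run W4 (it waits on nothing); releases m19


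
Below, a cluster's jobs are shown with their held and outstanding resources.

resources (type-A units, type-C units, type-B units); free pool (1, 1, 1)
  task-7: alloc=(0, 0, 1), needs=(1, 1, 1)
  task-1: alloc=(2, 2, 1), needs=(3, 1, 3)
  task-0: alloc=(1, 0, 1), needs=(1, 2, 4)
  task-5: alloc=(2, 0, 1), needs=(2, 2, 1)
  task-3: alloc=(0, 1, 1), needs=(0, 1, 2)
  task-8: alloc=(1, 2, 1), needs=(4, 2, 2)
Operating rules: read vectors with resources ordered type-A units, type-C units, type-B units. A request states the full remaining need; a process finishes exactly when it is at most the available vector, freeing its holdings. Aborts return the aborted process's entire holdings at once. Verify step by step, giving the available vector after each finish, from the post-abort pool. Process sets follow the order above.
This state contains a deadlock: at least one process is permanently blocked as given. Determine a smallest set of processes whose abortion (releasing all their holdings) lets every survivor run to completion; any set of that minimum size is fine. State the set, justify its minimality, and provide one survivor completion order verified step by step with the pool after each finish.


Minimum abort set: task-8.
Key observation: aborting task-8 returns (1, 2, 1), and task-5 — hopeless before — runs at step 1 with the returned capacity in the pool.
Why nothing smaller works: aborting no one leaves the state deadlocked as given.
One survivor order: task-5, task-7, task-3, task-1, task-0. Check, step by step (post-abort pool first):
  pool = (2, 3, 2)
  run task-5 (needs (2, 2, 1), free (2, 3, 2)); after release of (2, 0, 1) the pool is (4, 3, 3)
  run task-7 (needs (1, 1, 1), free (4, 3, 3)); after release of (0, 0, 1) the pool is (4, 3, 4)
  run task-3 (needs (0, 1, 2), free (4, 3, 4)); after release of (0, 1, 1) the pool is (4, 4, 5)
  run task-1 (needs (3, 1, 3), free (4, 4, 5)); after release of (2, 2, 1) the pool is (6, 6, 6)
  run task-0 (needs (1, 2, 4), free (6, 6, 6)); after release of (1, 0, 1) the pool is (7, 6, 7)


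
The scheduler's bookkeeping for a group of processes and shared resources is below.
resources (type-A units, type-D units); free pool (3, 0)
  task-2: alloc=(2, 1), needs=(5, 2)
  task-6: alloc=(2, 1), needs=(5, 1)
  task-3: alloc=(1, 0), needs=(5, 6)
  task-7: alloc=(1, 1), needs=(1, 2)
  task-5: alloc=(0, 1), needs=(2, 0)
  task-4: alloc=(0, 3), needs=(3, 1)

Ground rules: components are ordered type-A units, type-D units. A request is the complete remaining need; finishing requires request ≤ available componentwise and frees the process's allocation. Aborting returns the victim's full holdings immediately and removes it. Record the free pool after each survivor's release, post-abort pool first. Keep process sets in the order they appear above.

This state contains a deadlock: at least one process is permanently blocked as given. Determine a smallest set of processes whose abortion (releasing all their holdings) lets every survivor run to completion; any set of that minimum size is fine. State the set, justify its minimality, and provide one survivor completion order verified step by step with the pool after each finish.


The answer: abort task-3.
Key observation: no ordering could ever have run task-6 before the abort of task-3; with (1, 0) back in the pool it fits at step 4.
Why nothing smaller works: aborting no one leaves the state deadlocked as given.
Survivors finish in the order: task-5, task-4, task-7, task-6, task-2. Walking it through (pool after the aborts first):
  pool = (4, 0)
  task-5 needs (2, 0) <= (4, 0) -> finishes; pool += (0, 1) = (4, 1)
  task-4 needs (3, 1) <= (4, 1) -> finishes; pool += (0, 3) = (4, 4)
  task-7 needs (1, 2) <= (4, 4) -> finishes; pool += (1, 1) = (5, 5)
  task-6 needs (5, 1) <= (5, 5) -> finishes; pool += (2, 1) = (7, 6)
  task-2 needs (5, 2) <= (7, 6) -> finishes; pool += (2, 1) = (9, 7)


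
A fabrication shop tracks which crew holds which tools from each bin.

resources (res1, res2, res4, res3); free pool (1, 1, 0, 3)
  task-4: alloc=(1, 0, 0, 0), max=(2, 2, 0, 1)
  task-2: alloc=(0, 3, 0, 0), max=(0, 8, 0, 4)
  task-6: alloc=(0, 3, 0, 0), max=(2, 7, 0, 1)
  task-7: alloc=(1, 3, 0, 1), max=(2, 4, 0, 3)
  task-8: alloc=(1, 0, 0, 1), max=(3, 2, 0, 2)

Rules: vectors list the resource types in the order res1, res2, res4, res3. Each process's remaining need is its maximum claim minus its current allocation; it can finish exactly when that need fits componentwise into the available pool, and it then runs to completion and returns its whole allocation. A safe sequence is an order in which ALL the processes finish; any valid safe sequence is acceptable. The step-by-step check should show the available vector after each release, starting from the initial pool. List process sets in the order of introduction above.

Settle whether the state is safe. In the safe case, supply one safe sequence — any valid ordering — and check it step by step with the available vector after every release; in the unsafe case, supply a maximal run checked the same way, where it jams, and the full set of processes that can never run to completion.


SAFE. One safe sequence: task-7, task-4, task-6, task-8, task-2.
Key observation: the first exact fit in this order is task-7 — it needs (1, 1, 0, 2) with (1, 1, 0, 3) free, meeting a requested resource to the last unit.
Verifying each step:
  pool = (1, 1, 0, 3)
  run task-7 (needs (1, 1, 0, 2), free (1, 1, 0, 3)); after release of (1, 3, 0, 1) the pool is (2, 4, 0, 4)
  run task-4 (needs (1, 2, 0, 1), free (2, 4, 0, 4)); after release of (1, 0, 0, 0) the pool is (3, 4, 0, 4)
  run task-6 (needs (2, 4, 0, 1), free (3, 4, 0, 4)); after release of (0, 3, 0, 0) the pool is (3, 7, 0, 4)
  run task-8 (needs (2, 2, 0, 1), free (3, 7, 0, 4)); after release of (1, 0, 0, 1) the pool is (4, 7, 0, 5)
  run task-2 (needs (0, 5, 0, 4), free (4, 7, 0, 5)); after release of (0, 3, 0, 0) the pool is (4, 10, 0, 5)


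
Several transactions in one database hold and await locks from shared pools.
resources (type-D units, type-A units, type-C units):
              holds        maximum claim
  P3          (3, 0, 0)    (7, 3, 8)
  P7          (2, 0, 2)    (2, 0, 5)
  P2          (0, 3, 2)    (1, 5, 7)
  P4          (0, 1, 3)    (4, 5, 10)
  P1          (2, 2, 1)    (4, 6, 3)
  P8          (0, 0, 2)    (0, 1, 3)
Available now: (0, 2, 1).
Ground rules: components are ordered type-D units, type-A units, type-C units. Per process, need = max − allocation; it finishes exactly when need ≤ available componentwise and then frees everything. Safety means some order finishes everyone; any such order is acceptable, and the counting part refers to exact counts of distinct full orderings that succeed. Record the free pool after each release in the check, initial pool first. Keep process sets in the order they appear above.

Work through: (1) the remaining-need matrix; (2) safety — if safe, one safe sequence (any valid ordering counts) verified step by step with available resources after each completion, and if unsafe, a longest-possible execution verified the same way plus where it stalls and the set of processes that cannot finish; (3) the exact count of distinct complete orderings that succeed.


(1) Remaining need (order type-D units, type-A units, type-C units):
  P3: (4, 3, 8)
  P7: (0, 0, 3)
  P2: (1, 2, 5)
  P4: (4, 4, 7)
  P1: (2, 4, 2)
  P8: (0, 1, 1)
(2) SAFE. One safe sequence: P8, P7, P2, P1, P3, P4.
Key observation: the order's first zero-slack moment is P8 ((0, 1, 1) needed, (0, 2, 1) free — a requested resource with nothing to spare).
Check, step by step:
  pool = (0, 2, 1)
  P8 needs (0, 1, 1) <= (0, 2, 1) -> finishes; pool += (0, 0, 2) = (0, 2, 3)
  P7 needs (0, 0, 3) <= (0, 2, 3) -> finishes; pool += (2, 0, 2) = (2, 2, 5)
  P2 needs (1, 2, 5) <= (2, 2, 5) -> finishes; pool += (0, 3, 2) = (2, 5, 7)
  P1 needs (2, 4, 2) <= (2, 5, 7) -> finishes; pool += (2, 2, 1) = (4, 7, 8)
  P3 needs (4, 3, 8) <= (4, 7, 8) -> finishes; pool += (3, 0, 0) = (7, 7, 8)
  P4 needs (4, 4, 7) <= (7, 7, 8) -> finishes; pool += (0, 1, 3) = (7, 8, 11)
(3) The exact count: 2 of the possible complete orderings are safe sequences.


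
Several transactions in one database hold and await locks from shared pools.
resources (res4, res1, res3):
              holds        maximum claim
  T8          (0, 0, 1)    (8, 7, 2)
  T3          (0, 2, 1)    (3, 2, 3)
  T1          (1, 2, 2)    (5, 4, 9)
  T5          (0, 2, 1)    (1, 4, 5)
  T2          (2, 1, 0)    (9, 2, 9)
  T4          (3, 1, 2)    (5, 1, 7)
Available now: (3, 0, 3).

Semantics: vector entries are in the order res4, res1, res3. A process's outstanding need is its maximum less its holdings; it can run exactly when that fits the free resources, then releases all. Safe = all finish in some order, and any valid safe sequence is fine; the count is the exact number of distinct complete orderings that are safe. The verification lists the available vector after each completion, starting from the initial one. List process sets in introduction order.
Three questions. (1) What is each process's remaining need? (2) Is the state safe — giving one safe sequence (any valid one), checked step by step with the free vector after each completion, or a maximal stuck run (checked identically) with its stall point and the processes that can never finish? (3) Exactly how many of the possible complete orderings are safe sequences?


(1) Remaining need (order res4, res1, res3):
  T8: (8, 7, 1)
  T3: (3, 0, 2)
  T1: (4, 2, 7)
  T5: (1, 2, 4)
  T2: (7, 1, 9)
  T4: (2, 0, 5)
(2) The state is SAFE; one workable sequence: T3, T5, T4, T1, T2, T8.
Key observation: T3 is the earliest step where a requested resource binds exactly: need (3, 0, 2), pool (3, 0, 3) at its turn.
Check, step by step:
  pool = (3, 0, 3)
  run T3 (needs (3, 0, 2), free (3, 0, 3)); after release of (0, 2, 1) the pool is (3, 2, 4)
  run T5 (needs (1, 2, 4), free (3, 2, 4)); after release of (0, 2, 1) the pool is (3, 4, 5)
  run T4 (needs (2, 0, 5), free (3, 4, 5)); after release of (3, 1, 2) the pool is (6, 5, 7)
  run T1 (needs (4, 2, 7), free (6, 5, 7)); after release of (1, 2, 2) the pool is (7, 7, 9)
  run T2 (needs (7, 1, 9), free (7, 7, 9)); after release of (2, 1, 0) the pool is (9, 8, 9)
  run T8 (needs (8, 7, 1), free (9, 8, 9)); after release of (0, 0, 1) the pool is (9, 8, 10)
(3) Exactly 1 of the possible complete orderings is a safe sequence.


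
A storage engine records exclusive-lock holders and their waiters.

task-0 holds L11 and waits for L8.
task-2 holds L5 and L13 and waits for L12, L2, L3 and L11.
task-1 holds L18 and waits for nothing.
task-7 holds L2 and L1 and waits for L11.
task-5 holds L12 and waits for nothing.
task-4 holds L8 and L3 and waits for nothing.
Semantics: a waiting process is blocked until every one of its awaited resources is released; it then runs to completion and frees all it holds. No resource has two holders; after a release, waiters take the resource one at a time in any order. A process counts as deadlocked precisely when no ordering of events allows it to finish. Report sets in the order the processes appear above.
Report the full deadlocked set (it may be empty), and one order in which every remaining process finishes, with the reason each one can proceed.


No process is deadlocked.
Key observation: no waiting chain loops back on itself — every chain ends at a process that waits on nothing, so everyone eventually runs.
One completion order for the rest: task-4, task-5, task-1, task-0, task-7, task-2.
Walking it through:
  task-4: no waits; runs immediately, freeing L8 and L3
  task-5: no waits; runs immediately, freeing L12
  task-1: no waits; runs immediately, freeing L18
  task-0 waits on L8 — all released -> runs and releases L11
  task-7 waits on L11 — all released -> runs and releases L2 and L1
  task-2 waits on L12, L2, L3 and L11 — all released -> runs and releases L5 and L13


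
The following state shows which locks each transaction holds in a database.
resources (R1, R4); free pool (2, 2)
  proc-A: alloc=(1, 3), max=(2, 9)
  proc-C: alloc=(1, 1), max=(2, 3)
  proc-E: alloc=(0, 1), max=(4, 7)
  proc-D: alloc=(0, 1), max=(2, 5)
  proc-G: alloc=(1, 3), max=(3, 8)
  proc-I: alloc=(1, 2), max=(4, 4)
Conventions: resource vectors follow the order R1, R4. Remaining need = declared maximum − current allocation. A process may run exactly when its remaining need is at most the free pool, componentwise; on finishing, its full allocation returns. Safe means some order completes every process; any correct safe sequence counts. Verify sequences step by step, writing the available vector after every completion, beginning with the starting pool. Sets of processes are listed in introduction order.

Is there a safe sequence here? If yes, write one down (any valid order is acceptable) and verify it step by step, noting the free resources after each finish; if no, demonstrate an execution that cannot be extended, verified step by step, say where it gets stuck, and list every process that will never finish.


SAFE, for example via the order proc-C, proc-I, proc-D, proc-G, proc-A, proc-E.
Key observation: at proc-C the run first touches a limit — (1, 2) against (2, 2), exact on a resource it actually requests.
Check, step by step:
  pool = (2, 2)
  proc-C needs (1, 2) <= (2, 2) -> finishes; pool += (1, 1) = (3, 3)
  proc-I needs (3, 2) <= (3, 3) -> finishes; pool += (1, 2) = (4, 5)
  proc-D needs (2, 4) <= (4, 5) -> finishes; pool += (0, 1) = (4, 6)
  proc-G needs (2, 5) <= (4, 6) -> finishes; pool += (1, 3) = (5, 9)
  proc-A needs (1, 6) <= (5, 9) -> finishes; pool += (1, 3) = (6, 12)
  proc-E needs (4, 6) <= (6, 12) -> finishes; pool += (0, 1) = (6, 13)


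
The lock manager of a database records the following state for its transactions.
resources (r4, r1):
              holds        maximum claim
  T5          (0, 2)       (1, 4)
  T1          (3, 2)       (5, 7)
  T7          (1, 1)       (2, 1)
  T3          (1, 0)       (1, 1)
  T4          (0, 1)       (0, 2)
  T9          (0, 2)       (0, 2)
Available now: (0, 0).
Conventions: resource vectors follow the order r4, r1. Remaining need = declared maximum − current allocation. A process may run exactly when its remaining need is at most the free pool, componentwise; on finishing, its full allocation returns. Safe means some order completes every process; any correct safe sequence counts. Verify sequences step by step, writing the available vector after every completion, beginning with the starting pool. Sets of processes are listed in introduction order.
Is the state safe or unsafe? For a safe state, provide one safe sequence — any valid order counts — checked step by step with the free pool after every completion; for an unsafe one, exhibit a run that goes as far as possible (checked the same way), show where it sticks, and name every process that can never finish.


SAFE — a valid safe sequence is T9, T4, T3, T7, T5, T1.
Key observation: the first exact fit in this order is T7 — it needs (1, 0) with (1, 3) free, meeting a requested resource to the last unit.
Walking it through:
  pool = (0, 0)
  T9 needs (0, 0) <= (0, 0) -> finishes; pool += (0, 2) = (0, 2)
  T4 needs (0, 1) <= (0, 2) -> finishes; pool += (0, 1) = (0, 3)
  T3 needs (0, 1) <= (0, 3) -> finishes; pool += (1, 0) = (1, 3)
  T7 needs (1, 0) <= (1, 3) -> finishes; pool += (1, 1) = (2, 4)
  T5 needs (1, 2) <= (2, 4) -> finishes; pool += (0, 2) = (2, 6)
  T1 needs (2, 5) <= (2, 6) -> finishes; pool += (3, 2) = (5, 8)


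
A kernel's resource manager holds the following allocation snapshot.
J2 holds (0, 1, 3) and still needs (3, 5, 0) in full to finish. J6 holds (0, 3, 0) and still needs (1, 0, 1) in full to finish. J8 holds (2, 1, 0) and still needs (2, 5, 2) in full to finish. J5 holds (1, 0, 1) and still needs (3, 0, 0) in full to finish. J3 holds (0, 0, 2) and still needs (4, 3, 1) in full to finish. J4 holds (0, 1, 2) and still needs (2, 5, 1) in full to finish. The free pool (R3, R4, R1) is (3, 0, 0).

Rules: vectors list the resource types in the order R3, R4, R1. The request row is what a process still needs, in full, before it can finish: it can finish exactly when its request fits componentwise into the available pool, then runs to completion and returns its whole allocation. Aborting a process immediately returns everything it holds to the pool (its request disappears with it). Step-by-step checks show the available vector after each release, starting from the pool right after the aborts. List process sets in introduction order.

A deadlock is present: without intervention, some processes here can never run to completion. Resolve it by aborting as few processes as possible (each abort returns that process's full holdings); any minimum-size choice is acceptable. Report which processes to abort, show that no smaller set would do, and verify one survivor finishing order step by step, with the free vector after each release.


The answer: abort J8 and J4.
Key observation: before aborting J8 and J4, J2 was permanently blocked — no order could ever run it; afterwards it completes at step 2.
Minimality, checking each single-abort alternative: J2 alone leaves J8 blocked (short on R4); J6 alone leaves J2 blocked (short on R4); J8 alone leaves J2 blocked (short on R4); J5 alone leaves J2 blocked (short on R4); J3 alone leaves J2 blocked (short on R4); J4 alone leaves J2 blocked (short on R4).
One survivor order: J6, J2, J5, J3. Walking it through (post-abort pool first):
  pool = (5, 2, 2)
  run J6 (needs (1, 0, 1), free (5, 2, 2)); after release of (0, 3, 0) the pool is (5, 5, 2)
  run J2 (needs (3, 5, 0), free (5, 5, 2)); after release of (0, 1, 3) the pool is (5, 6, 5)
  run J5 (needs (3, 0, 0), free (5, 6, 5)); after release of (1, 0, 1) the pool is (6, 6, 6)
  run J3 (needs (4, 3, 1), free (6, 6, 6)); after release of (0, 0, 2) the pool is (6, 6, 8)


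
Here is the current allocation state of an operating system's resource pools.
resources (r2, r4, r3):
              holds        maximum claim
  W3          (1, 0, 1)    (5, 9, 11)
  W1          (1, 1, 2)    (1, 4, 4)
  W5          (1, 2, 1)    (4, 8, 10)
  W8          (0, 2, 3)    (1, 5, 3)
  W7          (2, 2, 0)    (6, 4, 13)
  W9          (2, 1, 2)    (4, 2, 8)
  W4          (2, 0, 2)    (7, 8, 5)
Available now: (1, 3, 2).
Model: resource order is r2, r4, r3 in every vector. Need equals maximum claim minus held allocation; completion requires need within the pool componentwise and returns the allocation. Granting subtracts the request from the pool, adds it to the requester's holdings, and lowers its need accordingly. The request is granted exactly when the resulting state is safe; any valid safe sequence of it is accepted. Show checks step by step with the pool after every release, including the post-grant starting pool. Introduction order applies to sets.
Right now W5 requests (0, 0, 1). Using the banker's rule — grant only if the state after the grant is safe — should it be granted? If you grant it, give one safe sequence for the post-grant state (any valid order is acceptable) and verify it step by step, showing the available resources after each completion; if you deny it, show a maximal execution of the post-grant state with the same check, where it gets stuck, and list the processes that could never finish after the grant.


GRANT. The post-grant state is safe; one safe sequence: W8, W1, W9, W5, W3, W4, W7.
Key observation: the transfer keeps a workable pool ((1, 3, 1)); W8 starts the safe sequence.
Verifying the post-grant state step by step:
  pool = (1, 3, 1)
  W8: need (1, 3, 0) fits (1, 3, 1); releases (0, 2, 3), pool now (1, 5, 4)
  W1: need (0, 3, 2) fits (1, 5, 4); releases (1, 1, 2), pool now (2, 6, 6)
  W9: need (2, 1, 6) fits (2, 6, 6); releases (2, 1, 2), pool now (4, 7, 8)
  W5: need (3, 6, 8) fits (4, 7, 8); releases (1, 2, 2), pool now (5, 9, 10)
  W3: need (4, 9, 10) fits (5, 9, 10); releases (1, 0, 1), pool now (6, 9, 11)
  W4: need (5, 8, 3) fits (6, 9, 11); releases (2, 0, 2), pool now (8, 9, 13)
  W7: need (4, 2, 13) fits (8, 9, 13); releases (2, 2, 0), pool now (10, 11, 13)


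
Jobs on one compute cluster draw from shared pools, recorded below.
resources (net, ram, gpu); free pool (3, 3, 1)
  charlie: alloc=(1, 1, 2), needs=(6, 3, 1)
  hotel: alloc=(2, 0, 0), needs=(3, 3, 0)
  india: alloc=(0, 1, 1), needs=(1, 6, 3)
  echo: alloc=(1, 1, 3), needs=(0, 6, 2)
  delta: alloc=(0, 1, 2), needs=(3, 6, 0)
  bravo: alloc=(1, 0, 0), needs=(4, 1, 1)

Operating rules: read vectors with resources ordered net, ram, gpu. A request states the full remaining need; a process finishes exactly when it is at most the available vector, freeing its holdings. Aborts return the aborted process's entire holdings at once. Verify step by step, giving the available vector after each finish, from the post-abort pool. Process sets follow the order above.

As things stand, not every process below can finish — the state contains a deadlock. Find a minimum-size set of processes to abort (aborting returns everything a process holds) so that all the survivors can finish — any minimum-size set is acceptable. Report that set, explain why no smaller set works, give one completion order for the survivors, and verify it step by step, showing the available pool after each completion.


Abort echo and delta.
Key observation: india could never have finished before the abort; with (1, 2, 5) returned by echo and delta, it fits at step 3.
Minimality, checking each single-abort alternative: charlie alone leaves india blocked (short on ram); hotel alone leaves india blocked (short on ram); india alone leaves echo blocked (short on ram); echo alone leaves india blocked (short on ram); delta alone leaves india blocked (short on ram); bravo alone leaves india blocked (short on ram).
The survivors complete as hotel, charlie, india, bravo. Walking it through (starting from the post-abort pool):
  pool = (4, 5, 6)
  run hotel (needs (3, 3, 0), free (4, 5, 6)); after release of (2, 0, 0) the pool is (6, 5, 6)
  run charlie (needs (6, 3, 1), free (6, 5, 6)); after release of (1, 1, 2) the pool is (7, 6, 8)
  run india (needs (1, 6, 3), free (7, 6, 8)); after release of (0, 1, 1) the pool is (7, 7, 9)
  run bravo (needs (4, 1, 1), free (7, 7, 9)); after release of (1, 0, 0) the pool is (8, 7, 9)


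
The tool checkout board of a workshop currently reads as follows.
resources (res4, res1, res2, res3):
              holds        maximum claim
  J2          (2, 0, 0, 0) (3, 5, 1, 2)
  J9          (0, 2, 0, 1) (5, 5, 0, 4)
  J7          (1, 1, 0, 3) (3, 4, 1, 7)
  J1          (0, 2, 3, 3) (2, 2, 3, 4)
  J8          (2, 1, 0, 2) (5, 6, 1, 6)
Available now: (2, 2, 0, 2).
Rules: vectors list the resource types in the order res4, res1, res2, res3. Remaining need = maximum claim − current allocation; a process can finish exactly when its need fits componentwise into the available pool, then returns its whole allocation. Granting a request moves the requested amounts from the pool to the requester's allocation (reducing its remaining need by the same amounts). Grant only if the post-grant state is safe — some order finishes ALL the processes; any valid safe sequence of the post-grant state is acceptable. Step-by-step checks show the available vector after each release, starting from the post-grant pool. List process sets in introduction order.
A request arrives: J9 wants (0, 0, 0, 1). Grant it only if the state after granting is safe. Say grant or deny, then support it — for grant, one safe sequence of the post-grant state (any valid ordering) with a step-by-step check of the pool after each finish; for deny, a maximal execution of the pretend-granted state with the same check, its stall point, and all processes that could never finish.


GRANT: granting preserves safety; a valid post-grant sequence is J1, J7, J8, J2, J9.
Key observation: (2, 2, 0, 1) free after granting still covers J1 first, and each release covers the next.
Verifying the post-grant state step by step:
  pool = (2, 2, 0, 1)
  J1 needs (2, 0, 0, 1) <= (2, 2, 0, 1) -> finishes; pool += (0, 2, 3, 3) = (2, 4, 3, 4)
  J7 needs (2, 3, 1, 4) <= (2, 4, 3, 4) -> finishes; pool += (1, 1, 0, 3) = (3, 5, 3, 7)
  J8 needs (3, 5, 1, 4) <= (3, 5, 3, 7) -> finishes; pool += (2, 1, 0, 2) = (5, 6, 3, 9)
  J2 needs (1, 5, 1, 2) <= (5, 6, 3, 9) -> finishes; pool += (2, 0, 0, 0) = (7, 6, 3, 9)
  J9 needs (5, 3, 0, 2) <= (7, 6, 3, 9) -> finishes; pool += (0, 2, 0, 2) = (7, 8, 3, 11)


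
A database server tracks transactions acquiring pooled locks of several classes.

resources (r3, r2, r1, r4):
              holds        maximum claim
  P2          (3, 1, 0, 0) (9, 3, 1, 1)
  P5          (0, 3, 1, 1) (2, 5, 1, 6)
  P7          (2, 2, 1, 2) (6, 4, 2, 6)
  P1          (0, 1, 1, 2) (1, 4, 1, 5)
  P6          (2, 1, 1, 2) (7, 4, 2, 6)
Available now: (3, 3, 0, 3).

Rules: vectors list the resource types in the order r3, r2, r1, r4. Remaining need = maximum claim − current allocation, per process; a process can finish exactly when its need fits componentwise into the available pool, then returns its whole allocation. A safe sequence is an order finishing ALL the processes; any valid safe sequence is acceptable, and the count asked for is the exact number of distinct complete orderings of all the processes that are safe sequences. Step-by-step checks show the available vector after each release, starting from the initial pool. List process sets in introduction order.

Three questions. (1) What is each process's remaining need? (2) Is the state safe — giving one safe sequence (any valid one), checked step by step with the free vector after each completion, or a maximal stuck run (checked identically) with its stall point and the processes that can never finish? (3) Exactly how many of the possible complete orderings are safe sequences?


(1) Need matrix, components ordered r3, r2, r1, r4:
  P2: (6, 2, 1, 1)
  P5: (2, 2, 0, 5)
  P7: (4, 2, 1, 4)
  P1: (1, 3, 0, 3)
  P6: (5, 3, 1, 4)
(2) The state is UNSAFE.
Key observation: P1, P5 can finish, but then (3, 7, 2, 6) is all there is, and the blocked group's r3 demands exceed it.
A maximal execution: P1, P5 — then nothing else fits. Check, step by step:
  pool = (3, 3, 0, 3)
  P1: need (1, 3, 0, 3) fits (3, 3, 0, 3); releases (0, 1, 1, 2), pool now (3, 4, 1, 5)
  P5: need (2, 2, 0, 5) fits (3, 4, 1, 5); releases (0, 3, 1, 1), pool now (3, 7, 2, 6)
  P2 still needs (6, 2, 1, 1) but only (3, 7, 2, 6) is free — short on r3
  P7 still needs (4, 2, 1, 4) but only (3, 7, 2, 6) is free — short on r3
  P6 still needs (5, 3, 1, 4) but only (3, 7, 2, 6) is free — short on r3
Never able to finish: P2, P7 and P6.
(3) Precisely 0 of the possible complete orderings are safe sequences.


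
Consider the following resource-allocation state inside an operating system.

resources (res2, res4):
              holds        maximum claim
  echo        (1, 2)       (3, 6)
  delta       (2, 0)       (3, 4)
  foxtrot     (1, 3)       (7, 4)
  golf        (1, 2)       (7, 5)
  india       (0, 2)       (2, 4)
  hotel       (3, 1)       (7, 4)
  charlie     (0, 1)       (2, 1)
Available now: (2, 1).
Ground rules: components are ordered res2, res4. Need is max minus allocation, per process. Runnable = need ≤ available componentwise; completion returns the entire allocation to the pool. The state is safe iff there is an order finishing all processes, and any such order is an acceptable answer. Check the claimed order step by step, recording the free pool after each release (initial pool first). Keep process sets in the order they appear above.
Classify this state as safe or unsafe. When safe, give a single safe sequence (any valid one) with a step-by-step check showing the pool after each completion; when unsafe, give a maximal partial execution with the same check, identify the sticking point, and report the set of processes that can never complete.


SAFE. One safe sequence: charlie, india, delta, echo, hotel, foxtrot, golf.
Key observation: the order's first zero-slack moment is charlie ((2, 0) needed, (2, 1) free — a requested resource with nothing to spare).
Step-by-step check:
  pool = (2, 1)
  run charlie (needs (2, 0), free (2, 1)); after release of (0, 1) the pool is (2, 2)
  run india (needs (2, 2), free (2, 2)); after release of (0, 2) the pool is (2, 4)
  run delta (needs (1, 4), free (2, 4)); after release of (2, 0) the pool is (4, 4)
  run echo (needs (2, 4), free (4, 4)); after release of (1, 2) the pool is (5, 6)
  run hotel (needs (4, 3), free (5, 6)); after release of (3, 1) the pool is (8, 7)
  run foxtrot (needs (6, 1), free (8, 7)); after release of (1, 3) the pool is (9, 10)
  run golf (needs (6, 3), free (9, 10)); after release of (1, 2) the pool is (10, 12)


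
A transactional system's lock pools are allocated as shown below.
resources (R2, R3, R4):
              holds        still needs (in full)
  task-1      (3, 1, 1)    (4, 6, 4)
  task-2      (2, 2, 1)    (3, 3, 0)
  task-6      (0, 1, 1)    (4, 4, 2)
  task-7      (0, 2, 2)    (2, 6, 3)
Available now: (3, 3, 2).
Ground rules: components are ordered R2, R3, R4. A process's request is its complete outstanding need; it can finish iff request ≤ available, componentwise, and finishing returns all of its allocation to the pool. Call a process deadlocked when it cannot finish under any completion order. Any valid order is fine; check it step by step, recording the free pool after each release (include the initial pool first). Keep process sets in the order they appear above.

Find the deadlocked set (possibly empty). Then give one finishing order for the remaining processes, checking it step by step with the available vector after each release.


The deadlocked set is empty.
Key observation: there is always a runnable process — task-2 first — so the state unwinds completely.
The rest can finish in the order task-2, task-6, task-1, task-7. Check, step by step:
  pool = (3, 3, 2)
  task-2: need (3, 3, 0) fits (3, 3, 2); releases (2, 2, 1), pool now (5, 5, 3)
  task-6: need (4, 4, 2) fits (5, 5, 3); releases (0, 1, 1), pool now (5, 6, 4)
  task-1: need (4, 6, 4) fits (5, 6, 4); releases (3, 1, 1), pool now (8, 7, 5)
  task-7: need (2, 6, 3) fits (8, 7, 5); releases (0, 2, 2), pool now (8, 9, 7)


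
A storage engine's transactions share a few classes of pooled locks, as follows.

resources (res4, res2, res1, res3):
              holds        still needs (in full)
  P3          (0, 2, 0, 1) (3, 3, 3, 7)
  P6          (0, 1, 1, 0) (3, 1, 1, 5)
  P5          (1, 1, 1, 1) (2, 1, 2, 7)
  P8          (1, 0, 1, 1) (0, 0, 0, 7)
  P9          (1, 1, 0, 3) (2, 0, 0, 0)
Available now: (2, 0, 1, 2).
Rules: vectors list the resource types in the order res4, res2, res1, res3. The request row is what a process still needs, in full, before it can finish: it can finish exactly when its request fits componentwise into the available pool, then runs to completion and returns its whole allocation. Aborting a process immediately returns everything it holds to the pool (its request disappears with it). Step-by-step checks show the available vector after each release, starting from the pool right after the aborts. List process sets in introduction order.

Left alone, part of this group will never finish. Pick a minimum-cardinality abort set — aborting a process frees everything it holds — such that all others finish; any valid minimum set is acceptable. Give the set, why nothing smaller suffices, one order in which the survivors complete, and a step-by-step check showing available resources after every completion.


The answer: abort P3 and P8.
Key observation: P5 could never have finished before the abort; with (1, 2, 1, 2) returned by P3 and P8, it fits at step 3.
Minimality, checking each single-abort alternative: P3 alone leaves P5 blocked (short on res3); P6 alone leaves P3 blocked (short on res2, res1 and res3); P5 alone leaves P3 blocked (short on res3); P8 alone leaves P3 blocked (short on res2 and res3); P9 alone leaves P3 blocked (short on res2, res1 and res3).
The survivors complete as P9, P6, P5. Verifying each step (starting from the post-abort pool):
  pool = (3, 2, 2, 4)
  P9 needs (2, 0, 0, 0) <= (3, 2, 2, 4) -> finishes; pool += (1, 1, 0, 3) = (4, 3, 2, 7)
  P6 needs (3, 1, 1, 5) <= (4, 3, 2, 7) -> finishes; pool += (0, 1, 1, 0) = (4, 4, 3, 7)
  P5 needs (2, 1, 2, 7) <= (4, 4, 3, 7) -> finishes; pool += (1, 1, 1, 1) = (5, 5, 4, 8)


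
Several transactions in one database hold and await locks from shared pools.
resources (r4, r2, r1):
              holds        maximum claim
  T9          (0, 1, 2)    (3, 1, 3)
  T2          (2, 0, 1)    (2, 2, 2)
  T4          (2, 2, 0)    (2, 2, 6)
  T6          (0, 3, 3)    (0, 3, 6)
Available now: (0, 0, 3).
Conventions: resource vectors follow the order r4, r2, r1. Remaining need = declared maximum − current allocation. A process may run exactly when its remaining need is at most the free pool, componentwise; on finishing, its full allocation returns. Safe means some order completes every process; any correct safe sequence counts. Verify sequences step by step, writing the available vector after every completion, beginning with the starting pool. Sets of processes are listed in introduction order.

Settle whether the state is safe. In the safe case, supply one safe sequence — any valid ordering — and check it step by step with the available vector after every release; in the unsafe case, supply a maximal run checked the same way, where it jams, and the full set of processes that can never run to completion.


SAFE — a valid safe sequence is T6, T2, T4, T9.
Key observation: the order's first zero-slack moment is T6 ((0, 0, 3) needed, (0, 0, 3) free — a requested resource with nothing to spare).
Check, step by step:
  pool = (0, 0, 3)
  T6: need (0, 0, 3) fits (0, 0, 3); releases (0, 3, 3), pool now (0, 3, 6)
  T2: need (0, 2, 1) fits (0, 3, 6); releases (2, 0, 1), pool now (2, 3, 7)
  T4: need (0, 0, 6) fits (2, 3, 7); releases (2, 2, 0), pool now (4, 5, 7)
  T9: need (3, 0, 1) fits (4, 5, 7); releases (0, 1, 2), pool now (4, 6, 9)


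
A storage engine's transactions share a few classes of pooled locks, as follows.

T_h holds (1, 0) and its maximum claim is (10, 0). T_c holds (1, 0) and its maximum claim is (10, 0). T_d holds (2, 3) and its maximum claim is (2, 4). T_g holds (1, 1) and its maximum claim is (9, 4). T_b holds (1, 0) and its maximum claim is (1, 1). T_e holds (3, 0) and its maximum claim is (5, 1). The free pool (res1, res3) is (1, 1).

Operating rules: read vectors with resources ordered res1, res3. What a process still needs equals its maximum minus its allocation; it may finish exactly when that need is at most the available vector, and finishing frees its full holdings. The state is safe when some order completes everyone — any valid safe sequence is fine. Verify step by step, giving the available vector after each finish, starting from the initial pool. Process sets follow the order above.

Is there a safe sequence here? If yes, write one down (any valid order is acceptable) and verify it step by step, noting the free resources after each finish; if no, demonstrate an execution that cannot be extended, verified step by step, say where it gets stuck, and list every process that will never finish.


The state is UNSAFE.
Key observation: after T_d, T_b, T_e complete, (7, 4) is the best the pool ever gets, yet each leftover process wants more res1.
The run T_d, T_b, T_e cannot be extended any further. Verifying each step:
  pool = (1, 1)
  T_d: need (0, 1) fits (1, 1); releases (2, 3), pool now (3, 4)
  T_b: need (0, 1) fits (3, 4); releases (1, 0), pool now (4, 4)
  T_e: need (2, 1) fits (4, 4); releases (3, 0), pool now (7, 4)
  T_h cannot run: need (9, 0) vs free (7, 4) (insufficient res1)
  T_c cannot run: need (9, 0) vs free (7, 4) (insufficient res1)
  T_g cannot run: need (8, 3) vs free (7, 4) (insufficient res1)
Processes that can never finish: T_h, T_c and T_g.


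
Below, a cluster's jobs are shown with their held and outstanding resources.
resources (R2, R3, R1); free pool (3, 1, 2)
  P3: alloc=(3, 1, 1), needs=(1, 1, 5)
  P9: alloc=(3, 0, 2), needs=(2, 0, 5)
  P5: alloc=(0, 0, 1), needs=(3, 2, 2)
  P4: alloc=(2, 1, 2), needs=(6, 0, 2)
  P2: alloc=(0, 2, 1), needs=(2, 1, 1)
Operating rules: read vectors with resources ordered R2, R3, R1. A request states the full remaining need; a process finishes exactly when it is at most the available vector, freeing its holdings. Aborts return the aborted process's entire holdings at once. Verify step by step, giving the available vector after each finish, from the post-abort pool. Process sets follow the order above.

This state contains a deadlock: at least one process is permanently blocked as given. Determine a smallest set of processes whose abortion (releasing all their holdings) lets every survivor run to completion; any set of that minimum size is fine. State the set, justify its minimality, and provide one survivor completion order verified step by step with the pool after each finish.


Abort P3.
Key observation: P4 had no path to completion before; after the abort of P3 ((3, 1, 1) returned), step 2 is where it fits.
Minimality: the empty abort set fails — the state is deadlocked as it stands.
Survivors finish in the order: P2, P4, P5, P9. Verifying each step (pool after the aborts first):
  pool = (6, 2, 3)
  P2 needs (2, 1, 1) <= (6, 2, 3) -> finishes; pool += (0, 2, 1) = (6, 4, 4)
  P4 needs (6, 0, 2) <= (6, 4, 4) -> finishes; pool += (2, 1, 2) = (8, 5, 6)
  P5 needs (3, 2, 2) <= (8, 5, 6) -> finishes; pool += (0, 0, 1) = (8, 5, 7)
  P9 needs (2, 0, 5) <= (8, 5, 7) -> finishes; pool += (3, 0, 2) = (11, 5, 9)
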